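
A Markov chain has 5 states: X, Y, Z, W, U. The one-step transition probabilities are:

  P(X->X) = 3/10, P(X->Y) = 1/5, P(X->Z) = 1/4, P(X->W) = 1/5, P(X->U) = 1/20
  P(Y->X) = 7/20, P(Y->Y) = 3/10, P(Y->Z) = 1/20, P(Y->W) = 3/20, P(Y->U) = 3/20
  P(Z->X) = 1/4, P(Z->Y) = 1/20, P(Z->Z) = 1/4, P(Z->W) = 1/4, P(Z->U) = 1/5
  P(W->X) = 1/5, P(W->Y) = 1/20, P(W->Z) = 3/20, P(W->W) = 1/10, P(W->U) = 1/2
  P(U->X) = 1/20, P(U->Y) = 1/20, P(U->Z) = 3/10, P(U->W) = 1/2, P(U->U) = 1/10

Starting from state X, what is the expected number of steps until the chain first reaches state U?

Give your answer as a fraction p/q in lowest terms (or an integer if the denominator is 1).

Let h_i = expected steps to first reach U from state i.
Boundary: h_U = 0.
First-step equations for the other states:
  h_X = 1 + 3/10*h_X + 1/5*h_Y + 1/4*h_Z + 1/5*h_W + 1/20*h_U
  h_Y = 1 + 7/20*h_X + 3/10*h_Y + 1/20*h_Z + 3/20*h_W + 3/20*h_U
  h_Z = 1 + 1/4*h_X + 1/20*h_Y + 1/4*h_Z + 1/4*h_W + 1/5*h_U
  h_W = 1 + 1/5*h_X + 1/20*h_Y + 3/20*h_Z + 1/10*h_W + 1/2*h_U

Substituting h_U = 0 and rearranging gives the linear system (I - Q) h = 1:
  [7/10, -1/5, -1/4, -1/5] . (h_X, h_Y, h_Z, h_W) = 1
  [-7/20, 7/10, -1/20, -3/20] . (h_X, h_Y, h_Z, h_W) = 1
  [-1/4, -1/20, 3/4, -1/4] . (h_X, h_Y, h_Z, h_W) = 1
  [-1/5, -1/20, -3/20, 9/10] . (h_X, h_Y, h_Z, h_W) = 1

Solving yields:
  h_X = 465/83
  h_Y = 440/83
  h_Z = 390/83
  h_W = 285/83

Starting state is X, so the expected hitting time is h_X = 465/83.

Answer: 465/83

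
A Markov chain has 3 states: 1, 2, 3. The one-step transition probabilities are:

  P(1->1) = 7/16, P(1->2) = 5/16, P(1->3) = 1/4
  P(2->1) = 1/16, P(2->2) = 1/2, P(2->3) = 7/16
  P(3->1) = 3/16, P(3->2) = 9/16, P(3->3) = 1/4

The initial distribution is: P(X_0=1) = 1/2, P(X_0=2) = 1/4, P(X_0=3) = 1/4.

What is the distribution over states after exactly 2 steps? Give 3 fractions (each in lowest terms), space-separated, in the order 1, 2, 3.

Answer: 105/512 477/1024 337/1024

Derivation:
Propagating the distribution step by step (d_{t+1} = d_t * P):
d_0 = (1=1/2, 2=1/4, 3=1/4)
  d_1[1] = 1/2*7/16 + 1/4*1/16 + 1/4*3/16 = 9/32
  d_1[2] = 1/2*5/16 + 1/4*1/2 + 1/4*9/16 = 27/64
  d_1[3] = 1/2*1/4 + 1/4*7/16 + 1/4*1/4 = 19/64
d_1 = (1=9/32, 2=27/64, 3=19/64)
  d_2[1] = 9/32*7/16 + 27/64*1/16 + 19/64*3/16 = 105/512
  d_2[2] = 9/32*5/16 + 27/64*1/2 + 19/64*9/16 = 477/1024
  d_2[3] = 9/32*1/4 + 27/64*7/16 + 19/64*1/4 = 337/1024
d_2 = (1=105/512, 2=477/1024, 3=337/1024)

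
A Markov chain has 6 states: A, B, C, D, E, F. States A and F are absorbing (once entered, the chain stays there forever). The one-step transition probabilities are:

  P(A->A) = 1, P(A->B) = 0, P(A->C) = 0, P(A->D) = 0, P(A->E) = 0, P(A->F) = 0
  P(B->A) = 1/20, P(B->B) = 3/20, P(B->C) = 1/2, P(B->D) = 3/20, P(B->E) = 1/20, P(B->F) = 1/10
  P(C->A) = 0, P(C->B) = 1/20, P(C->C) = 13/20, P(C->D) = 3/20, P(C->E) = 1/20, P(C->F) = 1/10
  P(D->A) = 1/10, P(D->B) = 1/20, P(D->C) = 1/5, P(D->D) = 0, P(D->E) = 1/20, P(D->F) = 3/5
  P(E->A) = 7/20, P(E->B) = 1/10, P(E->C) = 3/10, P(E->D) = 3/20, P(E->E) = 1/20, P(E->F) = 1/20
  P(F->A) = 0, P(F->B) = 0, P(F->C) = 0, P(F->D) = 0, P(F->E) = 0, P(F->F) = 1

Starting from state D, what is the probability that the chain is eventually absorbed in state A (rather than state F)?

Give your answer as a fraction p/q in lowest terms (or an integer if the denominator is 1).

Let a_i = P(absorbed in A | start in state i).
Boundary conditions: a_A = 1, a_F = 0.
For each transient state i, a_i = sum_j P(i->j) * a_j:
  a_B = 1/20*a_A + 3/20*a_B + 1/2*a_C + 3/20*a_D + 1/20*a_E + 1/10*a_F
  a_C = 0*a_A + 1/20*a_B + 13/20*a_C + 3/20*a_D + 1/20*a_E + 1/10*a_F
  a_D = 1/10*a_A + 1/20*a_B + 1/5*a_C + 0*a_D + 1/20*a_E + 3/5*a_F
  a_E = 7/20*a_A + 1/10*a_B + 3/10*a_C + 3/20*a_D + 1/20*a_E + 1/20*a_F

Substituting a_A = 1 and a_F = 0, rearrange to (I - Q) a = r where r[i] = P(i -> A):
  [17/20, -1/2, -3/20, -1/20] . (a_B, a_C, a_D, a_E) = 1/20
  [-1/20, 7/20, -3/20, -1/20] . (a_B, a_C, a_D, a_E) = 0
  [-1/20, -1/5, 1, -1/20] . (a_B, a_C, a_D, a_E) = 1/10
  [-1/10, -3/10, -3/20, 19/20] . (a_B, a_C, a_D, a_E) = 7/20

Solving yields:
  a_B = 138/637
  a_C = 1847/10829
  a_D = 1825/10829
  a_E = 5108/10829

Starting state is D, so the absorption probability is a_D = 1825/10829.

Answer: 1825/10829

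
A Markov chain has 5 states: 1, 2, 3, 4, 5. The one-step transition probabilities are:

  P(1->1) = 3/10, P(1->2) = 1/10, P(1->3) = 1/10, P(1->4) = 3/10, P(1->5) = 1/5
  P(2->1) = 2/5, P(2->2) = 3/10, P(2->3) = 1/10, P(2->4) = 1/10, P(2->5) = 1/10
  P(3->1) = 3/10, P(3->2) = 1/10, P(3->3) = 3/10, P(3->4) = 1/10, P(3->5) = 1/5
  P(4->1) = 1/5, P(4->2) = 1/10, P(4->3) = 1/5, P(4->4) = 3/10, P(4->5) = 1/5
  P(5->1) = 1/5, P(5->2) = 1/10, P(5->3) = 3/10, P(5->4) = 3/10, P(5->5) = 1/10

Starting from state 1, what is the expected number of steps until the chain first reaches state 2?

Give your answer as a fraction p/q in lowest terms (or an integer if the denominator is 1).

Answer: 10

Derivation:
Let h_i = expected steps to first reach 2 from state i.
Boundary: h_2 = 0.
First-step equations for the other states:
  h_1 = 1 + 3/10*h_1 + 1/10*h_2 + 1/10*h_3 + 3/10*h_4 + 1/5*h_5
  h_3 = 1 + 3/10*h_1 + 1/10*h_2 + 3/10*h_3 + 1/10*h_4 + 1/5*h_5
  h_4 = 1 + 1/5*h_1 + 1/10*h_2 + 1/5*h_3 + 3/10*h_4 + 1/5*h_5
  h_5 = 1 + 1/5*h_1 + 1/10*h_2 + 3/10*h_3 + 3/10*h_4 + 1/10*h_5

Substituting h_2 = 0 and rearranging gives the linear system (I - Q) h = 1:
  [7/10, -1/10, -3/10, -1/5] . (h_1, h_3, h_4, h_5) = 1
  [-3/10, 7/10, -1/10, -1/5] . (h_1, h_3, h_4, h_5) = 1
  [-1/5, -1/5, 7/10, -1/5] . (h_1, h_3, h_4, h_5) = 1
  [-1/5, -3/10, -3/10, 9/10] . (h_1, h_3, h_4, h_5) = 1

Solving yields:
  h_1 = 10
  h_3 = 10
  h_4 = 10
  h_5 = 10

Starting state is 1, so the expected hitting time is h_1 = 10.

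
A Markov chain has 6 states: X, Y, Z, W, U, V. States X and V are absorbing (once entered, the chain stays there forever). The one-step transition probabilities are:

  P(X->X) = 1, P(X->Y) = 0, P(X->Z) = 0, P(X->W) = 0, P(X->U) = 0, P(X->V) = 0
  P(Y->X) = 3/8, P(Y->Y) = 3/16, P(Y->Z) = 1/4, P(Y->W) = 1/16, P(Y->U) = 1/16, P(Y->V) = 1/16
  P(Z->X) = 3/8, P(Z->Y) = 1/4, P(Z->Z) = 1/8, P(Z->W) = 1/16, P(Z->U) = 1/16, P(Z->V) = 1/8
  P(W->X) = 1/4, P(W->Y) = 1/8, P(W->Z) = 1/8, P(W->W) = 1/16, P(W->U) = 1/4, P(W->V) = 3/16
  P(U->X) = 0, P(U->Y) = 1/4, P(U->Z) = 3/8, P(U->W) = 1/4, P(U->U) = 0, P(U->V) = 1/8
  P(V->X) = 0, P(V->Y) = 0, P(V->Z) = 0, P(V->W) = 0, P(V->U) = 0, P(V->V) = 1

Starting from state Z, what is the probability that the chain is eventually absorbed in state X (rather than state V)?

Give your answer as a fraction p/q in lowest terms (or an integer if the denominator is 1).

Let a_i = P(absorbed in X | start in state i).
Boundary conditions: a_X = 1, a_V = 0.
For each transient state i, a_i = sum_j P(i->j) * a_j:
  a_Y = 3/8*a_X + 3/16*a_Y + 1/4*a_Z + 1/16*a_W + 1/16*a_U + 1/16*a_V
  a_Z = 3/8*a_X + 1/4*a_Y + 1/8*a_Z + 1/16*a_W + 1/16*a_U + 1/8*a_V
  a_W = 1/4*a_X + 1/8*a_Y + 1/8*a_Z + 1/16*a_W + 1/4*a_U + 3/16*a_V
  a_U = 0*a_X + 1/4*a_Y + 3/8*a_Z + 1/4*a_W + 0*a_U + 1/8*a_V

Substituting a_X = 1 and a_V = 0, rearrange to (I - Q) a = r where r[i] = P(i -> X):
  [13/16, -1/4, -1/16, -1/16] . (a_Y, a_Z, a_W, a_U) = 3/8
  [-1/4, 7/8, -1/16, -1/16] . (a_Y, a_Z, a_W, a_U) = 3/8
  [-1/8, -1/8, 15/16, -1/4] . (a_Y, a_Z, a_W, a_U) = 1/4
  [-1/4, -3/8, -1/4, 1] . (a_Y, a_Z, a_W, a_U) = 0

Solving yields:
  a_Y = 4272/5413
  a_Z = 12104/16239
  a_W = 10412/16239
  a_U = 10346/16239

Starting state is Z, so the absorption probability is a_Z = 12104/16239.

Answer: 12104/16239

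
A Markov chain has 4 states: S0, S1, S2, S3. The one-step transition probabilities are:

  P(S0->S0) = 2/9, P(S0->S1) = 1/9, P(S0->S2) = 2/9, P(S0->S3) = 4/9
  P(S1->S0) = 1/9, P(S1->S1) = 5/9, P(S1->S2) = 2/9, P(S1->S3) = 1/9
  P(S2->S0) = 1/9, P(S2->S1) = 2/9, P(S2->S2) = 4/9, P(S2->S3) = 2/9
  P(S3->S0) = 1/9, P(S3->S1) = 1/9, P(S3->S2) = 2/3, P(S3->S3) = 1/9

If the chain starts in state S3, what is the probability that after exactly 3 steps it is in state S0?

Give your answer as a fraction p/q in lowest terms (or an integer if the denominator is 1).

Answer: 91/729

Derivation:
Computing P^3 by repeated multiplication:
P^1 =
  S0: [2/9, 1/9, 2/9, 4/9]
  S1: [1/9, 5/9, 2/9, 1/9]
  S2: [1/9, 2/9, 4/9, 2/9]
  S3: [1/9, 1/9, 2/3, 1/9]
P^2 =
  S0: [11/81, 5/27, 38/81, 17/81]
  S1: [10/81, 31/81, 26/81, 14/81]
  S2: [10/81, 7/27, 34/81, 16/81]
  S3: [10/81, 19/81, 34/81, 2/9]
P^3 =
  S0: [92/729, 179/729, 34/81, 152/729]
  S1: [91/729, 77/243, 10/27, 137/729]
  S2: [91/729, 199/729, 98/243, 145/729]
  S3: [91/729, 191/729, 302/729, 145/729]

(P^3)[S3 -> S0] = 91/729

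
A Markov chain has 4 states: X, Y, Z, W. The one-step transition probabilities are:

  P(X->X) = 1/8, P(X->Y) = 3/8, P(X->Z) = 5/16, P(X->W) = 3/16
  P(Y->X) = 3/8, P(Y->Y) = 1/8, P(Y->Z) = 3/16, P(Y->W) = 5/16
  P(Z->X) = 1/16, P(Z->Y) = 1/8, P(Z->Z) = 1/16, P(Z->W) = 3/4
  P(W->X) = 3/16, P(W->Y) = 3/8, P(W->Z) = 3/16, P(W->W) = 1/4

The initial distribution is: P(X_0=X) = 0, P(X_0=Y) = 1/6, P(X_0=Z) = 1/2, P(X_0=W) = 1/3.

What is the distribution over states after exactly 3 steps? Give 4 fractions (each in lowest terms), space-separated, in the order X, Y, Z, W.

Propagating the distribution step by step (d_{t+1} = d_t * P):
d_0 = (X=0, Y=1/6, Z=1/2, W=1/3)
  d_1[X] = 0*1/8 + 1/6*3/8 + 1/2*1/16 + 1/3*3/16 = 5/32
  d_1[Y] = 0*3/8 + 1/6*1/8 + 1/2*1/8 + 1/3*3/8 = 5/24
  d_1[Z] = 0*5/16 + 1/6*3/16 + 1/2*1/16 + 1/3*3/16 = 1/8
  d_1[W] = 0*3/16 + 1/6*5/16 + 1/2*3/4 + 1/3*1/4 = 49/96
d_1 = (X=5/32, Y=5/24, Z=1/8, W=49/96)
  d_2[X] = 5/32*1/8 + 5/24*3/8 + 1/8*1/16 + 49/96*3/16 = 103/512
  d_2[Y] = 5/32*3/8 + 5/24*1/8 + 1/8*1/8 + 49/96*3/8 = 7/24
  d_2[Z] = 5/32*5/16 + 5/24*3/16 + 1/8*1/16 + 49/96*3/16 = 49/256
  d_2[W] = 5/32*3/16 + 5/24*5/16 + 1/8*3/4 + 49/96*1/4 = 485/1536
d_2 = (X=103/512, Y=7/24, Z=49/256, W=485/1536)
  d_3[X] = 103/512*1/8 + 7/24*3/8 + 49/256*1/16 + 485/1536*3/16 = 1685/8192
  d_3[Y] = 103/512*3/8 + 7/24*1/8 + 49/256*1/8 + 485/1536*3/8 = 781/3072
  d_3[Z] = 103/512*5/16 + 7/24*3/16 + 49/256*1/16 + 485/1536*3/16 = 773/4096
  d_3[W] = 103/512*3/16 + 7/24*5/16 + 49/256*3/4 + 485/1536*1/4 = 8635/24576
d_3 = (X=1685/8192, Y=781/3072, Z=773/4096, W=8635/24576)

Answer: 1685/8192 781/3072 773/4096 8635/24576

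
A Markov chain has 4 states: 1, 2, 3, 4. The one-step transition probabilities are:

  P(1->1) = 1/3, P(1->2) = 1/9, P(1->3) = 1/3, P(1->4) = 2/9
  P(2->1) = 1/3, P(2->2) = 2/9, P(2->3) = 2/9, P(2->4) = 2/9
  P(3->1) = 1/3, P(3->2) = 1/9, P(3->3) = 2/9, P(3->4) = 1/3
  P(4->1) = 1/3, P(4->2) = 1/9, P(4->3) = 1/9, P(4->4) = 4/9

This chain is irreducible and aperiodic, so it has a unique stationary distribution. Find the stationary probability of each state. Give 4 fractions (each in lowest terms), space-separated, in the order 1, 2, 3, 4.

Answer: 1/3 1/8 43/192 61/192

Derivation:
The stationary distribution satisfies pi = pi * P, i.e.:
  pi_1 = 1/3*pi_1 + 1/3*pi_2 + 1/3*pi_3 + 1/3*pi_4
  pi_2 = 1/9*pi_1 + 2/9*pi_2 + 1/9*pi_3 + 1/9*pi_4
  pi_3 = 1/3*pi_1 + 2/9*pi_2 + 2/9*pi_3 + 1/9*pi_4
  pi_4 = 2/9*pi_1 + 2/9*pi_2 + 1/3*pi_3 + 4/9*pi_4
with normalization: pi_1 + pi_2 + pi_3 + pi_4 = 1.

Using the first 3 balance equations plus normalization, the linear system A*pi = b is:
  [-2/3, 1/3, 1/3, 1/3] . pi = 0
  [1/9, -7/9, 1/9, 1/9] . pi = 0
  [1/3, 2/9, -7/9, 1/9] . pi = 0
  [1, 1, 1, 1] . pi = 1

Solving yields:
  pi_1 = 1/3
  pi_2 = 1/8
  pi_3 = 43/192
  pi_4 = 61/192

Verification (pi * P):
  1/3*1/3 + 1/8*1/3 + 43/192*1/3 + 61/192*1/3 = 1/3 = pi_1  (ok)
  1/3*1/9 + 1/8*2/9 + 43/192*1/9 + 61/192*1/9 = 1/8 = pi_2  (ok)
  1/3*1/3 + 1/8*2/9 + 43/192*2/9 + 61/192*1/9 = 43/192 = pi_3  (ok)
  1/3*2/9 + 1/8*2/9 + 43/192*1/3 + 61/192*4/9 = 61/192 = pi_4  (ok)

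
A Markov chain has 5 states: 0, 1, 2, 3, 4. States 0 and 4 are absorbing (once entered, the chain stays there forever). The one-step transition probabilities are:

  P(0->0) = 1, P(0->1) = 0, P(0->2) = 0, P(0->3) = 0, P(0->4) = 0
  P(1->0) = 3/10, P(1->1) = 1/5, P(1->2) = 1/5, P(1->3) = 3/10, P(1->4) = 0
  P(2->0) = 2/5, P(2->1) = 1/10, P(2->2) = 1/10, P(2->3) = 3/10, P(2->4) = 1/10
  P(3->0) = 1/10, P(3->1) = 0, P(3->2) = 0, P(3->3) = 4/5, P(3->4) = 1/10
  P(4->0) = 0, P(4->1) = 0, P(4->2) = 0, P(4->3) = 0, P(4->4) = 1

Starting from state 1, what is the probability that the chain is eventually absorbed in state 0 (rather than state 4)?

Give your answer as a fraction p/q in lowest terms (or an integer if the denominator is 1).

Answer: 103/140

Derivation:
Let a_i = P(absorbed in 0 | start in state i).
Boundary conditions: a_0 = 1, a_4 = 0.
For each transient state i, a_i = sum_j P(i->j) * a_j:
  a_1 = 3/10*a_0 + 1/5*a_1 + 1/5*a_2 + 3/10*a_3 + 0*a_4
  a_2 = 2/5*a_0 + 1/10*a_1 + 1/10*a_2 + 3/10*a_3 + 1/10*a_4
  a_3 = 1/10*a_0 + 0*a_1 + 0*a_2 + 4/5*a_3 + 1/10*a_4

Substituting a_0 = 1 and a_4 = 0, rearrange to (I - Q) a = r where r[i] = P(i -> 0):
  [4/5, -1/5, -3/10] . (a_1, a_2, a_3) = 3/10
  [-1/10, 9/10, -3/10] . (a_1, a_2, a_3) = 2/5
  [0, 0, 1/5] . (a_1, a_2, a_3) = 1/10

Solving yields:
  a_1 = 103/140
  a_2 = 97/140
  a_3 = 1/2

Starting state is 1, so the absorption probability is a_1 = 103/140.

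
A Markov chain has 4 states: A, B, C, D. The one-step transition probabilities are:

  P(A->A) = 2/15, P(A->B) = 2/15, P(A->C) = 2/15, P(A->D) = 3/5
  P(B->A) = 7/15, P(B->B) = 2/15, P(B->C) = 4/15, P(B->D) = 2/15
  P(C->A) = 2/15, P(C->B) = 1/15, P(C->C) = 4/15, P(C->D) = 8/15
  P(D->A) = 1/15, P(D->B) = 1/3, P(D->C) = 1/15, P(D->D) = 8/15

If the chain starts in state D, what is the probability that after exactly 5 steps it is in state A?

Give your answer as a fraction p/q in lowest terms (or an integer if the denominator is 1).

Computing P^5 by repeated multiplication:
P^1 =
  A: [2/15, 2/15, 2/15, 3/5]
  B: [7/15, 2/15, 4/15, 2/15]
  C: [2/15, 1/15, 4/15, 8/15]
  D: [1/15, 1/3, 1/15, 8/15]
P^2 =
  A: [31/225, 11/45, 29/225, 22/45]
  B: [38/225, 32/225, 8/45, 23/45]
  C: [3/25, 2/9, 32/225, 116/225]
  D: [47/225, 53/225, 34/225, 91/225]
P^3 =
  A: [41/225, 751/3375, 508/3375, 1501/3375]
  B: [11/75, 151/675, 479/3375, 1646/3375]
  C: [584/3375, 766/3375, 166/1125, 509/1125]
  D: [208/1125, 689/3375, 533/3375, 1529/3375]
P^4 =
  A: [9004/50625, 2149/10125, 863/5625, 7703/16875]
  B: [8879/50625, 11209/50625, 2524/16875, 1531/3375]
  C: [9053/50625, 3611/16875, 7751/50625, 22988/50625]
  D: [8666/50625, 10804/50625, 511/3375, 58/125]
P^5 =
  A: [131866/759375, 134/625, 23033/151875, 349534/759375]
  B: [26866/151875, 54191/253125, 115847/759375, 2773/6075]
  C: [132427/759375, 162463/759375, 23086/151875, 69811/151875]
  D: [26356/151875, 10937/50625, 114698/759375, 348842/759375]

(P^5)[D -> A] = 26356/151875

Answer: 26356/151875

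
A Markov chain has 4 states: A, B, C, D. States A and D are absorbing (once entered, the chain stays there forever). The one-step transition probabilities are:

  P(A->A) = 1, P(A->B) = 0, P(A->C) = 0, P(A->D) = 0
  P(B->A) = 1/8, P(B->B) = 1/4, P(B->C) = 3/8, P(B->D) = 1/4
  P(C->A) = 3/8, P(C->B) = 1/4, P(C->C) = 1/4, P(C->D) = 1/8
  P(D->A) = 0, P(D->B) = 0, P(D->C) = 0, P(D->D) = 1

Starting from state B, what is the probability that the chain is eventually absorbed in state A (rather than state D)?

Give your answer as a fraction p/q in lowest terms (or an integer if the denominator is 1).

Answer: 1/2

Derivation:
Let a_i = P(absorbed in A | start in state i).
Boundary conditions: a_A = 1, a_D = 0.
For each transient state i, a_i = sum_j P(i->j) * a_j:
  a_B = 1/8*a_A + 1/4*a_B + 3/8*a_C + 1/4*a_D
  a_C = 3/8*a_A + 1/4*a_B + 1/4*a_C + 1/8*a_D

Substituting a_A = 1 and a_D = 0, rearrange to (I - Q) a = r where r[i] = P(i -> A):
  [3/4, -3/8] . (a_B, a_C) = 1/8
  [-1/4, 3/4] . (a_B, a_C) = 3/8

Solving yields:
  a_B = 1/2
  a_C = 2/3

Starting state is B, so the absorption probability is a_B = 1/2.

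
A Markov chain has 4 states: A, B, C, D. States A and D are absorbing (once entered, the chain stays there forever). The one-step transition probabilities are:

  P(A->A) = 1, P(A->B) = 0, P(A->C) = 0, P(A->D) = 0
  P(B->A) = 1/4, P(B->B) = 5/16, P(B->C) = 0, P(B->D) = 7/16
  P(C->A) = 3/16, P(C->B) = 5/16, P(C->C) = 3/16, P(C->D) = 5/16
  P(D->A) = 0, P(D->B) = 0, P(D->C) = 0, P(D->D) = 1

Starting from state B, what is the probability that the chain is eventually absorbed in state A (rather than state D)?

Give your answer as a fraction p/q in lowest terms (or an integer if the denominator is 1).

Answer: 4/11

Derivation:
Let a_i = P(absorbed in A | start in state i).
Boundary conditions: a_A = 1, a_D = 0.
For each transient state i, a_i = sum_j P(i->j) * a_j:
  a_B = 1/4*a_A + 5/16*a_B + 0*a_C + 7/16*a_D
  a_C = 3/16*a_A + 5/16*a_B + 3/16*a_C + 5/16*a_D

Substituting a_A = 1 and a_D = 0, rearrange to (I - Q) a = r where r[i] = P(i -> A):
  [11/16, 0] . (a_B, a_C) = 1/4
  [-5/16, 13/16] . (a_B, a_C) = 3/16

Solving yields:
  a_B = 4/11
  a_C = 53/143

Starting state is B, so the absorption probability is a_B = 4/11.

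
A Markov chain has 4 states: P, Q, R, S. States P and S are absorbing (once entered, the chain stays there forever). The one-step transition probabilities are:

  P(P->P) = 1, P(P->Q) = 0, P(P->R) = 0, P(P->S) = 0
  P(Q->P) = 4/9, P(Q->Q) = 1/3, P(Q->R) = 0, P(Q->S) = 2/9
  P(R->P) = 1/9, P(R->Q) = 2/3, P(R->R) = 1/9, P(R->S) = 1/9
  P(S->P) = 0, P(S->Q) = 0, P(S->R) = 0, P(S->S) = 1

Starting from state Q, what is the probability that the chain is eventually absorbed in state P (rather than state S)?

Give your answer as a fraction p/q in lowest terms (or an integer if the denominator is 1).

Answer: 2/3

Derivation:
Let a_i = P(absorbed in P | start in state i).
Boundary conditions: a_P = 1, a_S = 0.
For each transient state i, a_i = sum_j P(i->j) * a_j:
  a_Q = 4/9*a_P + 1/3*a_Q + 0*a_R + 2/9*a_S
  a_R = 1/9*a_P + 2/3*a_Q + 1/9*a_R + 1/9*a_S

Substituting a_P = 1 and a_S = 0, rearrange to (I - Q) a = r where r[i] = P(i -> P):
  [2/3, 0] . (a_Q, a_R) = 4/9
  [-2/3, 8/9] . (a_Q, a_R) = 1/9

Solving yields:
  a_Q = 2/3
  a_R = 5/8

Starting state is Q, so the absorption probability is a_Q = 2/3.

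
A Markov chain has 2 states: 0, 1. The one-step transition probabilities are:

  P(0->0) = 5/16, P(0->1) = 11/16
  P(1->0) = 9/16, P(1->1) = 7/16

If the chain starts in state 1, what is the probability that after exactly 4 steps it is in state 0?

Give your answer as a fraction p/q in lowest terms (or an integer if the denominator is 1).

Computing P^4 by repeated multiplication:
P^1 =
  0: [5/16, 11/16]
  1: [9/16, 7/16]
P^2 =
  0: [31/64, 33/64]
  1: [27/64, 37/64]
P^3 =
  0: [113/256, 143/256]
  1: [117/256, 139/256]
P^4 =
  0: [463/1024, 561/1024]
  1: [459/1024, 565/1024]

(P^4)[1 -> 0] = 459/1024

Answer: 459/1024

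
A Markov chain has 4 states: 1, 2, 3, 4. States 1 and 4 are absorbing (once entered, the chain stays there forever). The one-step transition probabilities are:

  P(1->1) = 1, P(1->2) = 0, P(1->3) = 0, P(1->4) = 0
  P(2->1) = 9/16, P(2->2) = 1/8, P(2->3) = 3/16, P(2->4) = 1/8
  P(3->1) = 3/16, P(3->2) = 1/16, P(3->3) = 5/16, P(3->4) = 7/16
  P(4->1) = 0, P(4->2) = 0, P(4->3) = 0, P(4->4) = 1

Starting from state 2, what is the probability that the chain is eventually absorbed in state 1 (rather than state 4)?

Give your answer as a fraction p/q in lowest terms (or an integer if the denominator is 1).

Let a_i = P(absorbed in 1 | start in state i).
Boundary conditions: a_1 = 1, a_4 = 0.
For each transient state i, a_i = sum_j P(i->j) * a_j:
  a_2 = 9/16*a_1 + 1/8*a_2 + 3/16*a_3 + 1/8*a_4
  a_3 = 3/16*a_1 + 1/16*a_2 + 5/16*a_3 + 7/16*a_4

Substituting a_1 = 1 and a_4 = 0, rearrange to (I - Q) a = r where r[i] = P(i -> 1):
  [7/8, -3/16] . (a_2, a_3) = 9/16
  [-1/16, 11/16] . (a_2, a_3) = 3/16

Solving yields:
  a_2 = 108/151
  a_3 = 51/151

Starting state is 2, so the absorption probability is a_2 = 108/151.

Answer: 108/151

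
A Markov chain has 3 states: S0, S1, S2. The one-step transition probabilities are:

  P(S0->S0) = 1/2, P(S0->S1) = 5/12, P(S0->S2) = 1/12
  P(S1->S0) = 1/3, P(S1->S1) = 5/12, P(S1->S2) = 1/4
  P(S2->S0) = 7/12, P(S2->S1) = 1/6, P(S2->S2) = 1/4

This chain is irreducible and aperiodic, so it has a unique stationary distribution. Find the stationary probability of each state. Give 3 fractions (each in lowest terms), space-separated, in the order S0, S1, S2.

Answer: 19/42 47/126 11/63

Derivation:
The stationary distribution satisfies pi = pi * P, i.e.:
  pi_S0 = 1/2*pi_S0 + 1/3*pi_S1 + 7/12*pi_S2
  pi_S1 = 5/12*pi_S0 + 5/12*pi_S1 + 1/6*pi_S2
  pi_S2 = 1/12*pi_S0 + 1/4*pi_S1 + 1/4*pi_S2
with normalization: pi_S0 + pi_S1 + pi_S2 = 1.

Using the first 2 balance equations plus normalization, the linear system A*pi = b is:
  [-1/2, 1/3, 7/12] . pi = 0
  [5/12, -7/12, 1/6] . pi = 0
  [1, 1, 1] . pi = 1

Solving yields:
  pi_S0 = 19/42
  pi_S1 = 47/126
  pi_S2 = 11/63

Verification (pi * P):
  19/42*1/2 + 47/126*1/3 + 11/63*7/12 = 19/42 = pi_S0  (ok)
  19/42*5/12 + 47/126*5/12 + 11/63*1/6 = 47/126 = pi_S1  (ok)
  19/42*1/12 + 47/126*1/4 + 11/63*1/4 = 11/63 = pi_S2  (ok)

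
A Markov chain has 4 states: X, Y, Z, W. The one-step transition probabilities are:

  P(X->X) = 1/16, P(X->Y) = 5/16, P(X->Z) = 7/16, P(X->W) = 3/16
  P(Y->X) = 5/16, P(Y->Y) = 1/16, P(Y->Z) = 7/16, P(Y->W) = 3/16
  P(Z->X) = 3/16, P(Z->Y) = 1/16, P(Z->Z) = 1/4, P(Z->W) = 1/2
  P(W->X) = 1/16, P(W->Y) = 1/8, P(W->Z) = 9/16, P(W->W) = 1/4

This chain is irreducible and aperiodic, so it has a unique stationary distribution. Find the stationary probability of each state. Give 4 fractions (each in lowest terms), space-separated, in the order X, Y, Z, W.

The stationary distribution satisfies pi = pi * P, i.e.:
  pi_X = 1/16*pi_X + 5/16*pi_Y + 3/16*pi_Z + 1/16*pi_W
  pi_Y = 5/16*pi_X + 1/16*pi_Y + 1/16*pi_Z + 1/8*pi_W
  pi_Z = 7/16*pi_X + 7/16*pi_Y + 1/4*pi_Z + 9/16*pi_W
  pi_W = 3/16*pi_X + 3/16*pi_Y + 1/2*pi_Z + 1/4*pi_W
with normalization: pi_X + pi_Y + pi_Z + pi_W = 1.

Using the first 3 balance equations plus normalization, the linear system A*pi = b is:
  [-15/16, 5/16, 3/16, 1/16] . pi = 0
  [5/16, -15/16, 1/16, 1/8] . pi = 0
  [7/16, 7/16, -3/4, 9/16] . pi = 0
  [1, 1, 1, 1] . pi = 1

Solving yields:
  pi_X = 157/1100
  pi_Y = 131/1100
  pi_Z = 111/275
  pi_W = 92/275

Verification (pi * P):
  157/1100*1/16 + 131/1100*5/16 + 111/275*3/16 + 92/275*1/16 = 157/1100 = pi_X  (ok)
  157/1100*5/16 + 131/1100*1/16 + 111/275*1/16 + 92/275*1/8 = 131/1100 = pi_Y  (ok)
  157/1100*7/16 + 131/1100*7/16 + 111/275*1/4 + 92/275*9/16 = 111/275 = pi_Z  (ok)
  157/1100*3/16 + 131/1100*3/16 + 111/275*1/2 + 92/275*1/4 = 92/275 = pi_W  (ok)

Answer: 157/1100 131/1100 111/275 92/275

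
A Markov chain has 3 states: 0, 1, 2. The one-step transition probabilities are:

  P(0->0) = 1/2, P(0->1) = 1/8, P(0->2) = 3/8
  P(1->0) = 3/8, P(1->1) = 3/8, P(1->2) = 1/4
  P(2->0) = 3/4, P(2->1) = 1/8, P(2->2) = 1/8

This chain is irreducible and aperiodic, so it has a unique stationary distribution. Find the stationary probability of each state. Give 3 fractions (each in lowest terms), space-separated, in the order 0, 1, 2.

The stationary distribution satisfies pi = pi * P, i.e.:
  pi_0 = 1/2*pi_0 + 3/8*pi_1 + 3/4*pi_2
  pi_1 = 1/8*pi_0 + 3/8*pi_1 + 1/8*pi_2
  pi_2 = 3/8*pi_0 + 1/4*pi_1 + 1/8*pi_2
with normalization: pi_0 + pi_1 + pi_2 = 1.

Using the first 2 balance equations plus normalization, the linear system A*pi = b is:
  [-1/2, 3/8, 3/4] . pi = 0
  [1/8, -5/8, 1/8] . pi = 0
  [1, 1, 1] . pi = 1

Solving yields:
  pi_0 = 11/20
  pi_1 = 1/6
  pi_2 = 17/60

Verification (pi * P):
  11/20*1/2 + 1/6*3/8 + 17/60*3/4 = 11/20 = pi_0  (ok)
  11/20*1/8 + 1/6*3/8 + 17/60*1/8 = 1/6 = pi_1  (ok)
  11/20*3/8 + 1/6*1/4 + 17/60*1/8 = 17/60 = pi_2  (ok)

Answer: 11/20 1/6 17/60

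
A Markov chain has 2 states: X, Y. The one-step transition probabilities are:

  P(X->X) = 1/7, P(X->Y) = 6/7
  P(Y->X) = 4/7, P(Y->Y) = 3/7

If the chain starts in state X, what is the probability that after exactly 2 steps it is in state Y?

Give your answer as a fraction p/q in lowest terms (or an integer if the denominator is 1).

Answer: 24/49

Derivation:
Computing P^2 by repeated multiplication:
P^1 =
  X: [1/7, 6/7]
  Y: [4/7, 3/7]
P^2 =
  X: [25/49, 24/49]
  Y: [16/49, 33/49]

(P^2)[X -> Y] = 24/49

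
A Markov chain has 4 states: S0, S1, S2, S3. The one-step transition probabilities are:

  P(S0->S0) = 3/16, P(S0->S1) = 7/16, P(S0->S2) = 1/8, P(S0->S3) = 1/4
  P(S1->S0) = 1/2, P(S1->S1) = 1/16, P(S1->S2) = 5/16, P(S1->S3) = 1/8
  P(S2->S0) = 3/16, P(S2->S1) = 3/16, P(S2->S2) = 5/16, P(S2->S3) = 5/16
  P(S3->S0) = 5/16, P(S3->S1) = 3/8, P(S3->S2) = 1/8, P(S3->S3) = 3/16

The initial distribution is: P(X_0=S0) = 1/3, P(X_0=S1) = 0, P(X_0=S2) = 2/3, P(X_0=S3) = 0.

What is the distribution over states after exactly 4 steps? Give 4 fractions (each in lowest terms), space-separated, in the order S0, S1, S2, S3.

Answer: 9833/32768 52669/196608 14181/65536 21199/98304

Derivation:
Propagating the distribution step by step (d_{t+1} = d_t * P):
d_0 = (S0=1/3, S1=0, S2=2/3, S3=0)
  d_1[S0] = 1/3*3/16 + 0*1/2 + 2/3*3/16 + 0*5/16 = 3/16
  d_1[S1] = 1/3*7/16 + 0*1/16 + 2/3*3/16 + 0*3/8 = 13/48
  d_1[S2] = 1/3*1/8 + 0*5/16 + 2/3*5/16 + 0*1/8 = 1/4
  d_1[S3] = 1/3*1/4 + 0*1/8 + 2/3*5/16 + 0*3/16 = 7/24
d_1 = (S0=3/16, S1=13/48, S2=1/4, S3=7/24)
  d_2[S0] = 3/16*3/16 + 13/48*1/2 + 1/4*3/16 + 7/24*5/16 = 79/256
  d_2[S1] = 3/16*7/16 + 13/48*1/16 + 1/4*3/16 + 7/24*3/8 = 49/192
  d_2[S2] = 3/16*1/8 + 13/48*5/16 + 1/4*5/16 + 7/24*1/8 = 57/256
  d_2[S3] = 3/16*1/4 + 13/48*1/8 + 1/4*5/16 + 7/24*3/16 = 41/192
d_2 = (S0=79/256, S1=49/192, S2=57/256, S3=41/192)
  d_3[S0] = 79/256*3/16 + 49/192*1/2 + 57/256*3/16 + 41/192*5/16 = 301/1024
  d_3[S1] = 79/256*7/16 + 49/192*1/16 + 57/256*3/16 + 41/192*3/8 = 419/1536
  d_3[S2] = 79/256*1/8 + 49/192*5/16 + 57/256*5/16 + 41/192*1/8 = 879/4096
  d_3[S3] = 79/256*1/4 + 49/192*1/8 + 57/256*5/16 + 41/192*3/16 = 2687/12288
d_3 = (S0=301/1024, S1=419/1536, S2=879/4096, S3=2687/12288)
  d_4[S0] = 301/1024*3/16 + 419/1536*1/2 + 879/4096*3/16 + 2687/12288*5/16 = 9833/32768
  d_4[S1] = 301/1024*7/16 + 419/1536*1/16 + 879/4096*3/16 + 2687/12288*3/8 = 52669/196608
  d_4[S2] = 301/1024*1/8 + 419/1536*5/16 + 879/4096*5/16 + 2687/12288*1/8 = 14181/65536
  d_4[S3] = 301/1024*1/4 + 419/1536*1/8 + 879/4096*5/16 + 2687/12288*3/16 = 21199/98304
d_4 = (S0=9833/32768, S1=52669/196608, S2=14181/65536, S3=21199/98304)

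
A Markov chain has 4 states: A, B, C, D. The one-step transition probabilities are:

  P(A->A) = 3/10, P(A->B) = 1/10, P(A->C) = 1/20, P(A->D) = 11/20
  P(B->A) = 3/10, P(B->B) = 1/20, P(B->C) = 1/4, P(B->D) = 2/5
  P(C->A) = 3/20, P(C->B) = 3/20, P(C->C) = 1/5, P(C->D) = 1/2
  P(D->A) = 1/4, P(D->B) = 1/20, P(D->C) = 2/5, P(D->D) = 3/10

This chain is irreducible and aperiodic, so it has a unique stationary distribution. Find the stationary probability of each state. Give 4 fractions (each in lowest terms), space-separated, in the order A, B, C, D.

The stationary distribution satisfies pi = pi * P, i.e.:
  pi_A = 3/10*pi_A + 3/10*pi_B + 3/20*pi_C + 1/4*pi_D
  pi_B = 1/10*pi_A + 1/20*pi_B + 3/20*pi_C + 1/20*pi_D
  pi_C = 1/20*pi_A + 1/4*pi_B + 1/5*pi_C + 2/5*pi_D
  pi_D = 11/20*pi_A + 2/5*pi_B + 1/2*pi_C + 3/10*pi_D
with normalization: pi_A + pi_B + pi_C + pi_D = 1.

Using the first 3 balance equations plus normalization, the linear system A*pi = b is:
  [-7/10, 3/10, 3/20, 1/4] . pi = 0
  [1/10, -19/20, 3/20, 1/20] . pi = 0
  [1/20, 1/4, -4/5, 2/5] . pi = 0
  [1, 1, 1, 1] . pi = 1

Solving yields:
  pi_A = 1078/4469
  pi_B = 390/4469
  pi_C = 2253/8938
  pi_D = 3749/8938

Verification (pi * P):
  1078/4469*3/10 + 390/4469*3/10 + 2253/8938*3/20 + 3749/8938*1/4 = 1078/4469 = pi_A  (ok)
  1078/4469*1/10 + 390/4469*1/20 + 2253/8938*3/20 + 3749/8938*1/20 = 390/4469 = pi_B  (ok)
  1078/4469*1/20 + 390/4469*1/4 + 2253/8938*1/5 + 3749/8938*2/5 = 2253/8938 = pi_C  (ok)
  1078/4469*11/20 + 390/4469*2/5 + 2253/8938*1/2 + 3749/8938*3/10 = 3749/8938 = pi_D  (ok)

Answer: 1078/4469 390/4469 2253/8938 3749/8938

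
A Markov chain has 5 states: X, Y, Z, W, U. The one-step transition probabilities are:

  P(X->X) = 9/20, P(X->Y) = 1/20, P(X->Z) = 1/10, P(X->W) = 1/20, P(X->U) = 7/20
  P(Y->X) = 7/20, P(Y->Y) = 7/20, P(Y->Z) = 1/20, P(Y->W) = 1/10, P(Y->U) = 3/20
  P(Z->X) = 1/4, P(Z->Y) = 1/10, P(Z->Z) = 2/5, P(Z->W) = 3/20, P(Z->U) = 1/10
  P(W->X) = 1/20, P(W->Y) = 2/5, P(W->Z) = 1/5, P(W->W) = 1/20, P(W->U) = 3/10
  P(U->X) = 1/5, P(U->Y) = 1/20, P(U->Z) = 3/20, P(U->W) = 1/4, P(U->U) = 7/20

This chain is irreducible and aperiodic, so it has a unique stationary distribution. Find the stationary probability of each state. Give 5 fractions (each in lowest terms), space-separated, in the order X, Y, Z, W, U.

Answer: 3772/13383 5939/40149 2276/13383 5167/40149 1211/4461

Derivation:
The stationary distribution satisfies pi = pi * P, i.e.:
  pi_X = 9/20*pi_X + 7/20*pi_Y + 1/4*pi_Z + 1/20*pi_W + 1/5*pi_U
  pi_Y = 1/20*pi_X + 7/20*pi_Y + 1/10*pi_Z + 2/5*pi_W + 1/20*pi_U
  pi_Z = 1/10*pi_X + 1/20*pi_Y + 2/5*pi_Z + 1/5*pi_W + 3/20*pi_U
  pi_W = 1/20*pi_X + 1/10*pi_Y + 3/20*pi_Z + 1/20*pi_W + 1/4*pi_U
  pi_U = 7/20*pi_X + 3/20*pi_Y + 1/10*pi_Z + 3/10*pi_W + 7/20*pi_U
with normalization: pi_X + pi_Y + pi_Z + pi_W + pi_U = 1.

Using the first 4 balance equations plus normalization, the linear system A*pi = b is:
  [-11/20, 7/20, 1/4, 1/20, 1/5] . pi = 0
  [1/20, -13/20, 1/10, 2/5, 1/20] . pi = 0
  [1/10, 1/20, -3/5, 1/5, 3/20] . pi = 0
  [1/20, 1/10, 3/20, -19/20, 1/4] . pi = 0
  [1, 1, 1, 1, 1] . pi = 1

Solving yields:
  pi_X = 3772/13383
  pi_Y = 5939/40149
  pi_Z = 2276/13383
  pi_W = 5167/40149
  pi_U = 1211/4461

Verification (pi * P):
  3772/13383*9/20 + 5939/40149*7/20 + 2276/13383*1/4 + 5167/40149*1/20 + 1211/4461*1/5 = 3772/13383 = pi_X  (ok)
  3772/13383*1/20 + 5939/40149*7/20 + 2276/13383*1/10 + 5167/40149*2/5 + 1211/4461*1/20 = 5939/40149 = pi_Y  (ok)
  3772/13383*1/10 + 5939/40149*1/20 + 2276/13383*2/5 + 5167/40149*1/5 + 1211/4461*3/20 = 2276/13383 = pi_Z  (ok)
  3772/13383*1/20 + 5939/40149*1/10 + 2276/13383*3/20 + 5167/40149*1/20 + 1211/4461*1/4 = 5167/40149 = pi_W  (ok)
  3772/13383*7/20 + 5939/40149*3/20 + 2276/13383*1/10 + 5167/40149*3/10 + 1211/4461*7/20 = 1211/4461 = pi_U  (ok)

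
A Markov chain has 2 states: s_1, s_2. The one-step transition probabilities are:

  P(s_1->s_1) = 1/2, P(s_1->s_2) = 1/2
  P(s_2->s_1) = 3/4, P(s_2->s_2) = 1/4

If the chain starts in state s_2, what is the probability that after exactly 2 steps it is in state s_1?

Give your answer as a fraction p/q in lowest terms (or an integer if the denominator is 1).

Computing P^2 by repeated multiplication:
P^1 =
  s_1: [1/2, 1/2]
  s_2: [3/4, 1/4]
P^2 =
  s_1: [5/8, 3/8]
  s_2: [9/16, 7/16]

(P^2)[s_2 -> s_1] = 9/16

Answer: 9/16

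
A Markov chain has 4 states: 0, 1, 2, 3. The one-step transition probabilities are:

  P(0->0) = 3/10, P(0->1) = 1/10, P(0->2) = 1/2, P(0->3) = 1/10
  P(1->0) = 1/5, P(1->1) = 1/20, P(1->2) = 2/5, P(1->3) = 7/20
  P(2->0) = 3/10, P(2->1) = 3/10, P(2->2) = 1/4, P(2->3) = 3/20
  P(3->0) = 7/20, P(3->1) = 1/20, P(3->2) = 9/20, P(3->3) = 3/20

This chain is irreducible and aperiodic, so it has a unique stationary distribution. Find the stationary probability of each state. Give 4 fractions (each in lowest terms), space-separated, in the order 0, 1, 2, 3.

Answer: 3009/10291 1644/10291 3916/10291 42/251

Derivation:
The stationary distribution satisfies pi = pi * P, i.e.:
  pi_0 = 3/10*pi_0 + 1/5*pi_1 + 3/10*pi_2 + 7/20*pi_3
  pi_1 = 1/10*pi_0 + 1/20*pi_1 + 3/10*pi_2 + 1/20*pi_3
  pi_2 = 1/2*pi_0 + 2/5*pi_1 + 1/4*pi_2 + 9/20*pi_3
  pi_3 = 1/10*pi_0 + 7/20*pi_1 + 3/20*pi_2 + 3/20*pi_3
with normalization: pi_0 + pi_1 + pi_2 + pi_3 = 1.

Using the first 3 balance equations plus normalization, the linear system A*pi = b is:
  [-7/10, 1/5, 3/10, 7/20] . pi = 0
  [1/10, -19/20, 3/10, 1/20] . pi = 0
  [1/2, 2/5, -3/4, 9/20] . pi = 0
  [1, 1, 1, 1] . pi = 1

Solving yields:
  pi_0 = 3009/10291
  pi_1 = 1644/10291
  pi_2 = 3916/10291
  pi_3 = 42/251

Verification (pi * P):
  3009/10291*3/10 + 1644/10291*1/5 + 3916/10291*3/10 + 42/251*7/20 = 3009/10291 = pi_0  (ok)
  3009/10291*1/10 + 1644/10291*1/20 + 3916/10291*3/10 + 42/251*1/20 = 1644/10291 = pi_1  (ok)
  3009/10291*1/2 + 1644/10291*2/5 + 3916/10291*1/4 + 42/251*9/20 = 3916/10291 = pi_2  (ok)
  3009/10291*1/10 + 1644/10291*7/20 + 3916/10291*3/20 + 42/251*3/20 = 42/251 = pi_3  (ok)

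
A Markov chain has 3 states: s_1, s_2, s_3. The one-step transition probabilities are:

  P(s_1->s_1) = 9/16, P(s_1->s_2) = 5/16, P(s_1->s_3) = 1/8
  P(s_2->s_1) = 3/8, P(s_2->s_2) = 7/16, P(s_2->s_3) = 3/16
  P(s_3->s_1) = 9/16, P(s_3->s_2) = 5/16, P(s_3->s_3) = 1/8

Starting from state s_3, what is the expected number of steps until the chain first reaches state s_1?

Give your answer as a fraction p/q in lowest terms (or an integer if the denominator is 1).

Answer: 224/111

Derivation:
Let h_i = expected steps to first reach s_1 from state i.
Boundary: h_s_1 = 0.
First-step equations for the other states:
  h_s_2 = 1 + 3/8*h_s_1 + 7/16*h_s_2 + 3/16*h_s_3
  h_s_3 = 1 + 9/16*h_s_1 + 5/16*h_s_2 + 1/8*h_s_3

Substituting h_s_1 = 0 and rearranging gives the linear system (I - Q) h = 1:
  [9/16, -3/16] . (h_s_2, h_s_3) = 1
  [-5/16, 7/8] . (h_s_2, h_s_3) = 1

Solving yields:
  h_s_2 = 272/111
  h_s_3 = 224/111

Starting state is s_3, so the expected hitting time is h_s_3 = 224/111.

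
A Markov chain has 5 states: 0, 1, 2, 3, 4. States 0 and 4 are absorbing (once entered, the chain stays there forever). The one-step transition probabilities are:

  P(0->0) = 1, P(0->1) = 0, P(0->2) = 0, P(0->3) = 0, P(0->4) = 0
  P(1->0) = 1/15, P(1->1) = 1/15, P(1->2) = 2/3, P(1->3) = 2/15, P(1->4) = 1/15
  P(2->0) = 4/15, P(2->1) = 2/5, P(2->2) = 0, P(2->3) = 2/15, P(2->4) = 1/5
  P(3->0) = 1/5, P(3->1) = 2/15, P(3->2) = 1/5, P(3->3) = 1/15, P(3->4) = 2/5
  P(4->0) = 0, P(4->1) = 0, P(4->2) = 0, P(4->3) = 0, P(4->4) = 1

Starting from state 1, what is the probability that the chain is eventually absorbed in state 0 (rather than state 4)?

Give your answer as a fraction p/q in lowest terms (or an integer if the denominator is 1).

Answer: 469/940

Derivation:
Let a_i = P(absorbed in 0 | start in state i).
Boundary conditions: a_0 = 1, a_4 = 0.
For each transient state i, a_i = sum_j P(i->j) * a_j:
  a_1 = 1/15*a_0 + 1/15*a_1 + 2/3*a_2 + 2/15*a_3 + 1/15*a_4
  a_2 = 4/15*a_0 + 2/5*a_1 + 0*a_2 + 2/15*a_3 + 1/5*a_4
  a_3 = 1/5*a_0 + 2/15*a_1 + 1/5*a_2 + 1/15*a_3 + 2/5*a_4

Substituting a_0 = 1 and a_4 = 0, rearrange to (I - Q) a = r where r[i] = P(i -> 0):
  [14/15, -2/3, -2/15] . (a_1, a_2, a_3) = 1/15
  [-2/5, 1, -2/15] . (a_1, a_2, a_3) = 4/15
  [-2/15, -1/5, 14/15] . (a_1, a_2, a_3) = 1/5

Solving yields:
  a_1 = 469/940
  a_2 = 122/235
  a_3 = 373/940

Starting state is 1, so the absorption probability is a_1 = 469/940.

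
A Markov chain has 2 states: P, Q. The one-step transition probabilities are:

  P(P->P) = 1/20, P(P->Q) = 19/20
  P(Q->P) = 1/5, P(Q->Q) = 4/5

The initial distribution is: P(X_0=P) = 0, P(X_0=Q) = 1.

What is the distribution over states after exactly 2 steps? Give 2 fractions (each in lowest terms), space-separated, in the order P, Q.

Answer: 17/100 83/100

Derivation:
Propagating the distribution step by step (d_{t+1} = d_t * P):
d_0 = (P=0, Q=1)
  d_1[P] = 0*1/20 + 1*1/5 = 1/5
  d_1[Q] = 0*19/20 + 1*4/5 = 4/5
d_1 = (P=1/5, Q=4/5)
  d_2[P] = 1/5*1/20 + 4/5*1/5 = 17/100
  d_2[Q] = 1/5*19/20 + 4/5*4/5 = 83/100
d_2 = (P=17/100, Q=83/100)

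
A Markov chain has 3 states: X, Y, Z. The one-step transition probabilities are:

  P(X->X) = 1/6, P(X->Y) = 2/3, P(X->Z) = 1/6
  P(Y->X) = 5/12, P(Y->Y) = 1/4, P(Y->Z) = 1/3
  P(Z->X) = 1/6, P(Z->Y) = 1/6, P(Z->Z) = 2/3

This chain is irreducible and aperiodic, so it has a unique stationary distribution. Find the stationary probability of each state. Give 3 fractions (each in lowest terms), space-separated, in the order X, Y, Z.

Answer: 14/57 6/19 25/57

Derivation:
The stationary distribution satisfies pi = pi * P, i.e.:
  pi_X = 1/6*pi_X + 5/12*pi_Y + 1/6*pi_Z
  pi_Y = 2/3*pi_X + 1/4*pi_Y + 1/6*pi_Z
  pi_Z = 1/6*pi_X + 1/3*pi_Y + 2/3*pi_Z
with normalization: pi_X + pi_Y + pi_Z = 1.

Using the first 2 balance equations plus normalization, the linear system A*pi = b is:
  [-5/6, 5/12, 1/6] . pi = 0
  [2/3, -3/4, 1/6] . pi = 0
  [1, 1, 1] . pi = 1

Solving yields:
  pi_X = 14/57
  pi_Y = 6/19
  pi_Z = 25/57

Verification (pi * P):
  14/57*1/6 + 6/19*5/12 + 25/57*1/6 = 14/57 = pi_X  (ok)
  14/57*2/3 + 6/19*1/4 + 25/57*1/6 = 6/19 = pi_Y  (ok)
  14/57*1/6 + 6/19*1/3 + 25/57*2/3 = 25/57 = pi_Z  (ok)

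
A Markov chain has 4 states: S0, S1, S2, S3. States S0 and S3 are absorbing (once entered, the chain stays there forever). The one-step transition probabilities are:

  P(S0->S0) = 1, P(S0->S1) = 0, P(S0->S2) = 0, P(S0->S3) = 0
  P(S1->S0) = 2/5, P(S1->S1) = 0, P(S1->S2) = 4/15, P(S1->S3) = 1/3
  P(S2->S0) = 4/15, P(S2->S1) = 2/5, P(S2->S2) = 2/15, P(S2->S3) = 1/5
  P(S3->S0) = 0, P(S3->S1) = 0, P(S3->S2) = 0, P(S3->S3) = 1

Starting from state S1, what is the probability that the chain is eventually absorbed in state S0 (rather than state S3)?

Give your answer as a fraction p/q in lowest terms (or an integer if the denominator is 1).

Let a_i = P(absorbed in S0 | start in state i).
Boundary conditions: a_S0 = 1, a_S3 = 0.
For each transient state i, a_i = sum_j P(i->j) * a_j:
  a_S1 = 2/5*a_S0 + 0*a_S1 + 4/15*a_S2 + 1/3*a_S3
  a_S2 = 4/15*a_S0 + 2/5*a_S1 + 2/15*a_S2 + 1/5*a_S3

Substituting a_S0 = 1 and a_S3 = 0, rearrange to (I - Q) a = r where r[i] = P(i -> S0):
  [1, -4/15] . (a_S1, a_S2) = 2/5
  [-2/5, 13/15] . (a_S1, a_S2) = 4/15

Solving yields:
  a_S1 = 94/171
  a_S2 = 32/57

Starting state is S1, so the absorption probability is a_S1 = 94/171.

Answer: 94/171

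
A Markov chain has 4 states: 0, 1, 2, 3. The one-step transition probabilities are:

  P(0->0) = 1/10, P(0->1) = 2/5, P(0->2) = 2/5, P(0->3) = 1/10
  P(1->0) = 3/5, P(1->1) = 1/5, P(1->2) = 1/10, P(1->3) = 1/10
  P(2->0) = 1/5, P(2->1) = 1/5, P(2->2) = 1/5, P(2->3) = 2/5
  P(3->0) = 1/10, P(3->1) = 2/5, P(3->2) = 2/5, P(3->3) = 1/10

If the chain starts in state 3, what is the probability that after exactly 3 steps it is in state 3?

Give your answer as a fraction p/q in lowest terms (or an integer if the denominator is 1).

Answer: 4/25

Derivation:
Computing P^3 by repeated multiplication:
P^1 =
  0: [1/10, 2/5, 2/5, 1/10]
  1: [3/5, 1/5, 1/10, 1/10]
  2: [1/5, 1/5, 1/5, 2/5]
  3: [1/10, 2/5, 2/5, 1/10]
P^2 =
  0: [17/50, 6/25, 1/5, 11/50]
  1: [21/100, 17/50, 8/25, 13/100]
  2: [11/50, 8/25, 3/10, 4/25]
  3: [17/50, 6/25, 1/5, 11/50]
P^3 =
  0: [6/25, 39/125, 36/125, 4/25]
  1: [151/500, 67/250, 117/500, 49/250]
  2: [29/100, 69/250, 61/250, 19/100]
  3: [6/25, 39/125, 36/125, 4/25]

(P^3)[3 -> 3] = 4/25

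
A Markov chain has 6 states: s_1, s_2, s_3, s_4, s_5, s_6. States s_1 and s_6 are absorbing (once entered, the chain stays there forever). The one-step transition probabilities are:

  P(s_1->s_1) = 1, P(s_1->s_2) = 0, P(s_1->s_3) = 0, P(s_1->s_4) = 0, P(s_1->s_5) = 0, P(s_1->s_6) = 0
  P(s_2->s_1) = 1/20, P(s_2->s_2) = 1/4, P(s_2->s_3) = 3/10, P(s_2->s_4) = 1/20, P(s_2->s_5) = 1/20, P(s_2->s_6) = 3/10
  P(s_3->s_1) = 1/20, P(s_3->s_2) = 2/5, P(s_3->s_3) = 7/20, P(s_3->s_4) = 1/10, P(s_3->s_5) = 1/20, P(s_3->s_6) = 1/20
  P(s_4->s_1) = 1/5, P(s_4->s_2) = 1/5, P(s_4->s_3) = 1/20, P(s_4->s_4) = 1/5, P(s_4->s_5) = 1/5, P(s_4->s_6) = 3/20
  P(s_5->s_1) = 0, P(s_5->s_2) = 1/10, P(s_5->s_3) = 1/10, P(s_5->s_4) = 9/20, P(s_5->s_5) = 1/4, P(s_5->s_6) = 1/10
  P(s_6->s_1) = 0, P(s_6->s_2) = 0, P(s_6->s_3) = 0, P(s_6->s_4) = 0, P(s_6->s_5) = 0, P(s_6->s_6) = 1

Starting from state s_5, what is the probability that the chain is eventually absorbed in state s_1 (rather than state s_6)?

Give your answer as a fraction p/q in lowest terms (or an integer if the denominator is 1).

Let a_i = P(absorbed in s_1 | start in state i).
Boundary conditions: a_s_1 = 1, a_s_6 = 0.
For each transient state i, a_i = sum_j P(i->j) * a_j:
  a_s_2 = 1/20*a_s_1 + 1/4*a_s_2 + 3/10*a_s_3 + 1/20*a_s_4 + 1/20*a_s_5 + 3/10*a_s_6
  a_s_3 = 1/20*a_s_1 + 2/5*a_s_2 + 7/20*a_s_3 + 1/10*a_s_4 + 1/20*a_s_5 + 1/20*a_s_6
  a_s_4 = 1/5*a_s_1 + 1/5*a_s_2 + 1/20*a_s_3 + 1/5*a_s_4 + 1/5*a_s_5 + 3/20*a_s_6
  a_s_5 = 0*a_s_1 + 1/10*a_s_2 + 1/10*a_s_3 + 9/20*a_s_4 + 1/4*a_s_5 + 1/10*a_s_6

Substituting a_s_1 = 1 and a_s_6 = 0, rearrange to (I - Q) a = r where r[i] = P(i -> s_1):
  [3/4, -3/10, -1/20, -1/20] . (a_s_2, a_s_3, a_s_4, a_s_5) = 1/20
  [-2/5, 13/20, -1/10, -1/20] . (a_s_2, a_s_3, a_s_4, a_s_5) = 1/20
  [-1/5, -1/20, 4/5, -1/5] . (a_s_2, a_s_3, a_s_4, a_s_5) = 1/5
  [-1/10, -1/10, -9/20, 3/4] . (a_s_2, a_s_3, a_s_4, a_s_5) = 0

Solving yields:
  a_s_2 = 2015/8391
  a_s_3 = 2620/8391
  a_s_4 = 1145/2797
  a_s_5 = 893/2797

Starting state is s_5, so the absorption probability is a_s_5 = 893/2797.

Answer: 893/2797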